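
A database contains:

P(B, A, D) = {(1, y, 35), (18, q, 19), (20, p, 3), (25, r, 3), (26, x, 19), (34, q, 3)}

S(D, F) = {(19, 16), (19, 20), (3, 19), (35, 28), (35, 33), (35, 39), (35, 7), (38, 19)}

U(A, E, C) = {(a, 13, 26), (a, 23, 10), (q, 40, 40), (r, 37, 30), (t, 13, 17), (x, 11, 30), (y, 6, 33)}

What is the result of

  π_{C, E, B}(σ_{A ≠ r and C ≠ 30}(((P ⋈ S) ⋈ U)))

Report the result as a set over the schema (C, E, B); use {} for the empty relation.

{(33, 6, 1), (40, 40, 18), (40, 40, 34)}

Natural join on D: {(1, y, 35, 28), (1, y, 35, 33), (1, y, 35, 39), (1, y, 35, 7), (18, q, 19, 16), (18, q, 19, 20), (20, p, 3, 19), (25, r, 3, 19), (26, x, 19, 16), (26, x, 19, 20), (34, q, 3, 19)}
Natural join on A: {(1, y, 35, 28, 6, 33), (1, y, 35, 33, 6, 33), (1, y, 35, 39, 6, 33), (1, y, 35, 7, 6, 33), (18, q, 19, 16, 40, 40), (18, q, 19, 20, 40, 40), (25, r, 3, 19, 37, 30), (26, x, 19, 16, 11, 30), (26, x, 19, 20, 11, 30), (34, q, 3, 19, 40, 40)}
Selection A ≠ r and C ≠ 30: {(1, y, 35, 28, 6, 33), (1, y, 35, 33, 6, 33), (1, y, 35, 39, 6, 33), (1, y, 35, 7, 6, 33), (18, q, 19, 16, 40, 40), (18, q, 19, 20, 40, 40), (34, q, 3, 19, 40, 40)}
π[C, E, B]: project onto (C, E, B) (4 duplicate(s) eliminated) → {(33, 6, 1), (40, 40, 18), (40, 40, 34)}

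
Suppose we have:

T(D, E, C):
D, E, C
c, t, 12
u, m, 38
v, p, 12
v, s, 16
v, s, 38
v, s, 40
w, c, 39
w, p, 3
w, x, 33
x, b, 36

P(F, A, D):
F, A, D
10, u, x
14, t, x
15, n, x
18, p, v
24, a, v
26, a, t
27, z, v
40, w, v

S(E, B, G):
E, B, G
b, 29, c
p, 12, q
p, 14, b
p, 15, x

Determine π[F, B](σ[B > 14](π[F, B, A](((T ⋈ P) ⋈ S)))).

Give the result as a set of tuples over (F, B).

T ⋈ P (natural join on D): {(v, p, 12, 18, p), (v, p, 12, 24, a), (v, p, 12, 27, z), (v, p, 12, 40, w), (v, s, 16, 18, p), (v, s, 16, 24, a), (v, s, 16, 27, z), (v, s, 16, 40, w), (v, s, 38, 18, p), (v, s, 38, 24, a), (v, s, 38, 27, z), (v, s, 38, 40, w), (v, s, 40, 18, p), (v, s, 40, 24, a), (v, s, 40, 27, z), (v, s, 40, 40, w), (x, b, 36, 10, u), (x, b, 36, 14, t), (x, b, 36, 15, n)}
(T ⋈ P) ⋈ S (natural join on E): {(v, p, 12, 18, p, 12, q), (v, p, 12, 18, p, 14, b), (v, p, 12, 18, p, 15, x), (v, p, 12, 24, a, 12, q), (v, p, 12, 24, a, 14, b), (v, p, 12, 24, a, 15, x), (v, p, 12, 27, z, 12, q), (v, p, 12, 27, z, 14, b), (v, p, 12, 27, z, 15, x), (v, p, 12, 40, w, 12, q), (v, p, 12, 40, w, 14, b), (v, p, 12, 40, w, 15, x), (x, b, 36, 10, u, 29, c), (x, b, 36, 14, t, 29, c), (x, b, 36, 15, n, 29, c)}
π_{F, B, A} gives {(10, 29, u), (14, 29, t), (15, 29, n), (18, 12, p), (18, 14, p), (18, 15, p), (24, 12, a), (24, 14, a), (24, 15, a), (27, 12, z), (27, 14, z), (27, 15, z), (40, 12, w), (40, 14, w), (40, 15, w)}.
σ[B > 14]: keep tuples satisfying B > 14 → {(10, 29, u), (14, 29, t), (15, 29, n), (18, 15, p), (24, 15, a), (27, 15, z), (40, 15, w)}
π_{F, B} gives {(10, 29), (14, 29), (15, 29), (18, 15), (24, 15), (27, 15), (40, 15)}.

{(10, 29), (14, 29), (15, 29), (18, 15), (24, 15), (27, 15), (40, 15)}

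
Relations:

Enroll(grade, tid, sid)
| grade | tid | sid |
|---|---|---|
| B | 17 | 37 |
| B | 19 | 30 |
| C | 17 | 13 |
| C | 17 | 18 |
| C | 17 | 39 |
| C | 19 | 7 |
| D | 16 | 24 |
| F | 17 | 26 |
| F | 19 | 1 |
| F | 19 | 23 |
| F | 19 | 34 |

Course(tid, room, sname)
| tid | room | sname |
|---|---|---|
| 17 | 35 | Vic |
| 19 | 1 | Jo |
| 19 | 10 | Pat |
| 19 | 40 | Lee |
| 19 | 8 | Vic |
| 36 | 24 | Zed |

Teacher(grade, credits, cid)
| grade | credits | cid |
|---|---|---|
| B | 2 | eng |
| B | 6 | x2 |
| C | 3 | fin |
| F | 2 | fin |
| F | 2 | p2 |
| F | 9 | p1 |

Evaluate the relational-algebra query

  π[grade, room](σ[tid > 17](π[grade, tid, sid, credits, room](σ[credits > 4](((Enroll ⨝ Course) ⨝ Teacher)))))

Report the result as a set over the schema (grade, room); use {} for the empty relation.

{(B, 1), (B, 10), (B, 40), (B, 8), (F, 1), (F, 10), (F, 40), (F, 8)}

Joining Enroll and Course on tid yields {(B, 17, 37, 35, Vic), (B, 19, 30, 1, Jo), (B, 19, 30, 10, Pat), (B, 19, 30, 40, Lee), (B, 19, 30, 8, Vic), (C, 17, 13, 35, Vic), (C, 17, 18, 35, Vic), (C, 17, 39, 35, Vic), (C, 19, 7, 1, Jo), (C, 19, 7, 10, Pat), (C, 19, 7, 40, Lee), (C, 19, 7, 8, Vic), (F, 17, 26, 35, Vic), (F, 19, 1, 1, Jo), (F, 19, 1, 10, Pat), (F, 19, 1, 40, Lee), (F, 19, 1, 8, Vic), (F, 19, 23, 1, Jo), (F, 19, 23, 10, Pat), (F, 19, 23, 40, Lee), (F, 19, 23, 8, Vic), (F, 19, 34, 1, Jo), (F, 19, 34, 10, Pat), (F, 19, 34, 40, Lee), (F, 19, 34, 8, Vic)}.
Joining (Enroll ⨝ Course) and Teacher on grade yields {(B, 17, 37, 35, Vic, 2, eng), (B, 17, 37, 35, Vic, 6, x2), (B, 19, 30, 1, Jo, 2, eng), (B, 19, 30, 1, Jo, 6, x2), (B, 19, 30, 10, Pat, 2, eng), (B, 19, 30, 10, Pat, 6, x2), (B, 19, 30, 40, Lee, 2, eng), (B, 19, 30, 40, Lee, 6, x2), (B, 19, 30, 8, Vic, 2, eng), (B, 19, 30, 8, Vic, 6, x2), (C, 17, 13, 35, Vic, 3, fin), (C, 17, 18, 35, Vic, 3, fin), (C, 17, 39, 35, Vic, 3, fin), (C, 19, 7, 1, Jo, 3, fin), (C, 19, 7, 10, Pat, 3, fin), (C, 19, 7, 40, Lee, 3, fin), (C, 19, 7, 8, Vic, 3, fin), (F, 17, 26, 35, Vic, 2, fin), (F, 17, 26, 35, Vic, 2, p2), (F, 17, 26, 35, Vic, 9, p1), (F, 19, 1, 1, Jo, 2, fin), (F, 19, 1, 1, Jo, 2, p2), (F, 19, 1, 1, Jo, 9, p1), (F, 19, 1, 10, Pat, 2, fin), (F, 19, 1, 10, Pat, 2, p2), (F, 19, 1, 10, Pat, 9, p1), (F, 19, 1, 40, Lee, 2, fin), (F, 19, 1, 40, Lee, 2, p2), (F, 19, 1, 40, Lee, 9, p1), (F, 19, 1, 8, Vic, 2, fin), (F, 19, 1, 8, Vic, 2, p2), (F, 19, 1, 8, Vic, 9, p1), (F, 19, 23, 1, Jo, 2, fin), (F, 19, 23, 1, Jo, 2, p2), (F, 19, 23, 1, Jo, 9, p1), (F, 19, 23, 10, Pat, 2, fin), (F, 19, 23, 10, Pat, 2, p2), (F, 19, 23, 10, Pat, 9, p1), (F, 19, 23, 40, Lee, 2, fin), (F, 19, 23, 40, Lee, 2, p2), (F, 19, 23, 40, Lee, 9, p1), (F, 19, 23, 8, Vic, 2, fin), (F, 19, 23, 8, Vic, 2, p2), (F, 19, 23, 8, Vic, 9, p1), (F, 19, 34, 1, Jo, 2, fin), (F, 19, 34, 1, Jo, 2, p2), (F, 19, 34, 1, Jo, 9, p1), (F, 19, 34, 10, Pat, 2, fin), (F, 19, 34, 10, Pat, 2, p2), (F, 19, 34, 10, Pat, 9, p1), (F, 19, 34, 40, Lee, 2, fin), (F, 19, 34, 40, Lee, 2, p2), (F, 19, 34, 40, Lee, 9, p1), (F, 19, 34, 8, Vic, 2, fin), (F, 19, 34, 8, Vic, 2, p2), (F, 19, 34, 8, Vic, 9, p1)}.
Selection credits > 4: {(B, 17, 37, 35, Vic, 6, x2), (B, 19, 30, 1, Jo, 6, x2), (B, 19, 30, 10, Pat, 6, x2), (B, 19, 30, 40, Lee, 6, x2), (B, 19, 30, 8, Vic, 6, x2), (F, 17, 26, 35, Vic, 9, p1), (F, 19, 1, 1, Jo, 9, p1), (F, 19, 1, 10, Pat, 9, p1), (F, 19, 1, 40, Lee, 9, p1), (F, 19, 1, 8, Vic, 9, p1), (F, 19, 23, 1, Jo, 9, p1), (F, 19, 23, 10, Pat, 9, p1), (F, 19, 23, 40, Lee, 9, p1), (F, 19, 23, 8, Vic, 9, p1), (F, 19, 34, 1, Jo, 9, p1), (F, 19, 34, 10, Pat, 9, p1), (F, 19, 34, 40, Lee, 9, p1), (F, 19, 34, 8, Vic, 9, p1)}
Projecting to grade, tid, sid, credits, room: {(B, 17, 37, 6, 35), (B, 19, 30, 6, 1), (B, 19, 30, 6, 10), (B, 19, 30, 6, 40), (B, 19, 30, 6, 8), (F, 17, 26, 9, 35), (F, 19, 1, 9, 1), (F, 19, 1, 9, 10), (F, 19, 1, 9, 40), (F, 19, 1, 9, 8), (F, 19, 23, 9, 1), (F, 19, 23, 9, 10), (F, 19, 23, 9, 40), (F, 19, 23, 9, 8), (F, 19, 34, 9, 1), (F, 19, 34, 9, 10), (F, 19, 34, 9, 40), (F, 19, 34, 9, 8)}
Selection tid > 17: {(B, 19, 30, 6, 1), (B, 19, 30, 6, 10), (B, 19, 30, 6, 40), (B, 19, 30, 6, 8), (F, 19, 1, 9, 1), (F, 19, 1, 9, 10), (F, 19, 1, 9, 40), (F, 19, 1, 9, 8), (F, 19, 23, 9, 1), (F, 19, 23, 9, 10), (F, 19, 23, 9, 40), (F, 19, 23, 9, 8), (F, 19, 34, 9, 1), (F, 19, 34, 9, 10), (F, 19, 34, 9, 40), (F, 19, 34, 9, 8)}
Projecting to grade, room (8 duplicate(s) eliminated): {(B, 1), (B, 10), (B, 40), (B, 8), (F, 1), (F, 10), (F, 40), (F, 8)}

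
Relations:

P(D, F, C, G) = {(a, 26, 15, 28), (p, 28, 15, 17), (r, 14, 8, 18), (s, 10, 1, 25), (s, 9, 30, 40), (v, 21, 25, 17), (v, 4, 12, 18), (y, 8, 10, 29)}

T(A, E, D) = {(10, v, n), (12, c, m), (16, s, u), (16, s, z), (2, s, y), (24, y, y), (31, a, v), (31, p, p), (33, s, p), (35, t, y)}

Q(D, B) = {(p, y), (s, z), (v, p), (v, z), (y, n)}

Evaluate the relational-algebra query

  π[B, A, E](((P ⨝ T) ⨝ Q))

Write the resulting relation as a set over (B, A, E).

{(n, 2, s), (n, 24, y), (n, 35, t), (p, 31, a), (y, 31, p), (y, 33, s), (z, 31, a)}

Joining P and T on D yields {(p, 28, 15, 17, 31, p), (p, 28, 15, 17, 33, s), (v, 21, 25, 17, 31, a), (v, 4, 12, 18, 31, a), (y, 8, 10, 29, 2, s), (y, 8, 10, 29, 24, y), (y, 8, 10, 29, 35, t)}.
Joining (P ⨝ T) and Q on D yields {(p, 28, 15, 17, 31, p, y), (p, 28, 15, 17, 33, s, y), (v, 21, 25, 17, 31, a, p), (v, 21, 25, 17, 31, a, z), (v, 4, 12, 18, 31, a, p), (v, 4, 12, 18, 31, a, z), (y, 8, 10, 29, 2, s, n), (y, 8, 10, 29, 24, y, n), (y, 8, 10, 29, 35, t, n)}.
Projecting to B, A, E (2 duplicate(s) eliminated): {(n, 2, s), (n, 24, y), (n, 35, t), (p, 31, a), (y, 31, p), (y, 33, s), (z, 31, a)}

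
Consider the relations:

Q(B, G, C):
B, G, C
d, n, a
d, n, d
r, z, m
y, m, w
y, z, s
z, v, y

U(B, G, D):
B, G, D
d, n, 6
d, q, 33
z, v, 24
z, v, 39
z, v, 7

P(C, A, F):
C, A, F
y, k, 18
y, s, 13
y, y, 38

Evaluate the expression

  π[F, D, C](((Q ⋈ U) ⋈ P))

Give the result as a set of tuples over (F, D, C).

Q ⋈ U (natural join on B, G): {(d, n, a, 6), (d, n, d, 6), (z, v, y, 24), (z, v, y, 39), (z, v, y, 7)}
(Q ⋈ U) ⋈ P (natural join on C): {(z, v, y, 24, k, 18), (z, v, y, 24, s, 13), (z, v, y, 24, y, 38), (z, v, y, 39, k, 18), (z, v, y, 39, s, 13), (z, v, y, 39, y, 38), (z, v, y, 7, k, 18), (z, v, y, 7, s, 13), (z, v, y, 7, y, 38)}
Projecting to F, D, C: {(13, 24, y), (13, 39, y), (13, 7, y), (18, 24, y), (18, 39, y), (18, 7, y), (38, 24, y), (38, 39, y), (38, 7, y)}

{(13, 24, y), (13, 39, y), (13, 7, y), (18, 24, y), (18, 39, y), (18, 7, y), (38, 24, y), (38, 39, y), (38, 7, y)}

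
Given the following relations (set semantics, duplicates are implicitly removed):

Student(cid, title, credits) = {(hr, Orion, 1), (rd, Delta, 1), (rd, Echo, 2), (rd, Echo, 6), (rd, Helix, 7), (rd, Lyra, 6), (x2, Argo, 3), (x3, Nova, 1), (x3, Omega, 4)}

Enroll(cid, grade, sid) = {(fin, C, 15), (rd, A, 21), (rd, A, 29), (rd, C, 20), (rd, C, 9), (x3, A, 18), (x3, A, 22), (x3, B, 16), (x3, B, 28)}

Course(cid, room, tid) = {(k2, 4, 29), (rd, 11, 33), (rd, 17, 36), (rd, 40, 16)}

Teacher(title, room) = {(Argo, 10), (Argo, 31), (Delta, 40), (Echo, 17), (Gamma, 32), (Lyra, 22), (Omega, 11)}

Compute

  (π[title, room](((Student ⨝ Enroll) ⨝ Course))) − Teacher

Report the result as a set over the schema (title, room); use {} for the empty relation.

{(Delta, 11), (Delta, 17), (Echo, 11), (Echo, 40), (Helix, 11), (Helix, 17), (Helix, 40), (Lyra, 11), (Lyra, 17), (Lyra, 40)}

Joining Student and Enroll on cid yields {(rd, Delta, 1, A, 21), (rd, Delta, 1, A, 29), (rd, Delta, 1, C, 20), (rd, Delta, 1, C, 9), (rd, Echo, 2, A, 21), (rd, Echo, 2, A, 29), (rd, Echo, 2, C, 20), (rd, Echo, 2, C, 9), (rd, Echo, 6, A, 21), (rd, Echo, 6, A, 29), (rd, Echo, 6, C, 20), (rd, Echo, 6, C, 9), (rd, Helix, 7, A, 21), (rd, Helix, 7, A, 29), (rd, Helix, 7, C, 20), (rd, Helix, 7, C, 9), (rd, Lyra, 6, A, 21), (rd, Lyra, 6, A, 29), (rd, Lyra, 6, C, 20), (rd, Lyra, 6, C, 9), (x3, Nova, 1, A, 18), (x3, Nova, 1, A, 22), (x3, Nova, 1, B, 16), (x3, Nova, 1, B, 28), (x3, Omega, 4, A, 18), (x3, Omega, 4, A, 22), (x3, Omega, 4, B, 16), (x3, Omega, 4, B, 28)}.
Joining (Student ⨝ Enroll) and Course on cid yields {(rd, Delta, 1, A, 21, 11, 33), (rd, Delta, 1, A, 21, 17, 36), (rd, Delta, 1, A, 21, 40, 16), (rd, Delta, 1, A, 29, 11, 33), (rd, Delta, 1, A, 29, 17, 36), (rd, Delta, 1, A, 29, 40, 16), (rd, Delta, 1, C, 20, 11, 33), (rd, Delta, 1, C, 20, 17, 36), (rd, Delta, 1, C, 20, 40, 16), (rd, Delta, 1, C, 9, 11, 33), (rd, Delta, 1, C, 9, 17, 36), (rd, Delta, 1, C, 9, 40, 16), (rd, Echo, 2, A, 21, 11, 33), (rd, Echo, 2, A, 21, 17, 36), (rd, Echo, 2, A, 21, 40, 16), (rd, Echo, 2, A, 29, 11, 33), (rd, Echo, 2, A, 29, 17, 36), (rd, Echo, 2, A, 29, 40, 16), (rd, Echo, 2, C, 20, 11, 33), (rd, Echo, 2, C, 20, 17, 36), (rd, Echo, 2, C, 20, 40, 16), (rd, Echo, 2, C, 9, 11, 33), (rd, Echo, 2, C, 9, 17, 36), (rd, Echo, 2, C, 9, 40, 16), (rd, Echo, 6, A, 21, 11, 33), (rd, Echo, 6, A, 21, 17, 36), (rd, Echo, 6, A, 21, 40, 16), (rd, Echo, 6, A, 29, 11, 33), (rd, Echo, 6, A, 29, 17, 36), (rd, Echo, 6, A, 29, 40, 16), (rd, Echo, 6, C, 20, 11, 33), (rd, Echo, 6, C, 20, 17, 36), (rd, Echo, 6, C, 20, 40, 16), (rd, Echo, 6, C, 9, 11, 33), (rd, Echo, 6, C, 9, 17, 36), (rd, Echo, 6, C, 9, 40, 16), (rd, Helix, 7, A, 21, 11, 33), (rd, Helix, 7, A, 21, 17, 36), (rd, Helix, 7, A, 21, 40, 16), (rd, Helix, 7, A, 29, 11, 33), (rd, Helix, 7, A, 29, 17, 36), (rd, Helix, 7, A, 29, 40, 16), (rd, Helix, 7, C, 20, 11, 33), (rd, Helix, 7, C, 20, 17, 36), (rd, Helix, 7, C, 20, 40, 16), (rd, Helix, 7, C, 9, 11, 33), (rd, Helix, 7, C, 9, 17, 36), (rd, Helix, 7, C, 9, 40, 16), (rd, Lyra, 6, A, 21, 11, 33), (rd, Lyra, 6, A, 21, 17, 36), (rd, Lyra, 6, A, 21, 40, 16), (rd, Lyra, 6, A, 29, 11, 33), (rd, Lyra, 6, A, 29, 17, 36), (rd, Lyra, 6, A, 29, 40, 16), (rd, Lyra, 6, C, 20, 11, 33), (rd, Lyra, 6, C, 20, 17, 36), (rd, Lyra, 6, C, 20, 40, 16), (rd, Lyra, 6, C, 9, 11, 33), (rd, Lyra, 6, C, 9, 17, 36), (rd, Lyra, 6, C, 9, 40, 16)}.
π[title, room]: project onto (title, room) (48 duplicate(s) eliminated) → {(Delta, 11), (Delta, 17), (Delta, 40), (Echo, 11), (Echo, 17), (Echo, 40), (Helix, 11), (Helix, 17), (Helix, 40), (Lyra, 11), (Lyra, 17), (Lyra, 40)}
Set difference of the two operands is {(Delta, 11), (Delta, 17), (Echo, 11), (Echo, 40), (Helix, 11), (Helix, 17), (Helix, 40), (Lyra, 11), (Lyra, 17), (Lyra, 40)}.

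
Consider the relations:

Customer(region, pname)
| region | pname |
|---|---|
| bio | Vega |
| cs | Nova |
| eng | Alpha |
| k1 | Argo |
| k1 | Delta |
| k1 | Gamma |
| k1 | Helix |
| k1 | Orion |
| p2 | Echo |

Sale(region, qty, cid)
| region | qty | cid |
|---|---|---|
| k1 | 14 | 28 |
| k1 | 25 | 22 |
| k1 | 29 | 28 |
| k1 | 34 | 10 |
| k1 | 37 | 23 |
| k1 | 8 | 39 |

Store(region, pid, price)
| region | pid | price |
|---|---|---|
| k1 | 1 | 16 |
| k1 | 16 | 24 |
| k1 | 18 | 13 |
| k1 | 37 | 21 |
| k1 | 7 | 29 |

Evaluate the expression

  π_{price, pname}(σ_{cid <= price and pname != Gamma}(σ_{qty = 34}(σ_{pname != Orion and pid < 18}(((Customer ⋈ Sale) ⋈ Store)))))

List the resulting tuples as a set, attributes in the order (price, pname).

{(16, Argo), (16, Delta), (16, Helix), (24, Argo), (24, Delta), (24, Helix), (29, Argo), (29, Delta), (29, Helix)}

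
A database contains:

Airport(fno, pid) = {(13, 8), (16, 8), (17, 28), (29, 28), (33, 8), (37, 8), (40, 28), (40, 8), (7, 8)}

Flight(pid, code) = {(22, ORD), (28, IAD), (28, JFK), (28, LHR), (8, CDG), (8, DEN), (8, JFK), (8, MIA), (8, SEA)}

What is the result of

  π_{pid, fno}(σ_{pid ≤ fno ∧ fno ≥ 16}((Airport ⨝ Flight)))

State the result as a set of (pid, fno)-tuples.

Natural join on pid: {(13, 8, CDG), (13, 8, DEN), (13, 8, JFK), (13, 8, MIA), (13, 8, SEA), (16, 8, CDG), (16, 8, DEN), (16, 8, JFK), (16, 8, MIA), (16, 8, SEA), (17, 28, IAD), (17, 28, JFK), (17, 28, LHR), (29, 28, IAD), (29, 28, JFK), (29, 28, LHR), (33, 8, CDG), (33, 8, DEN), (33, 8, JFK), (33, 8, MIA), (33, 8, SEA), (37, 8, CDG), (37, 8, DEN), (37, 8, JFK), (37, 8, MIA), (37, 8, SEA), (40, 28, IAD), (40, 28, JFK), (40, 28, LHR), (40, 8, CDG), (40, 8, DEN), (40, 8, JFK), (40, 8, MIA), (40, 8, SEA), (7, 8, CDG), (7, 8, DEN), (7, 8, JFK), (7, 8, MIA), (7, 8, SEA)}
Filtering on pid ≤ fno ∧ fno ≥ 16 leaves {(16, 8, CDG), (16, 8, DEN), (16, 8, JFK), (16, 8, MIA), (16, 8, SEA), (29, 28, IAD), (29, 28, JFK), (29, 28, LHR), (33, 8, CDG), (33, 8, DEN), (33, 8, JFK), (33, 8, MIA), (33, 8, SEA), (37, 8, CDG), (37, 8, DEN), (37, 8, JFK), (37, 8, MIA), (37, 8, SEA), (40, 28, IAD), (40, 28, JFK), (40, 28, LHR), (40, 8, CDG), (40, 8, DEN), (40, 8, JFK), (40, 8, MIA), (40, 8, SEA)}.
Projecting to pid, fno (20 duplicate(s) eliminated): {(28, 29), (28, 40), (8, 16), (8, 33), (8, 37), (8, 40)}

{(28, 29), (28, 40), (8, 16), (8, 33), (8, 37), (8, 40)}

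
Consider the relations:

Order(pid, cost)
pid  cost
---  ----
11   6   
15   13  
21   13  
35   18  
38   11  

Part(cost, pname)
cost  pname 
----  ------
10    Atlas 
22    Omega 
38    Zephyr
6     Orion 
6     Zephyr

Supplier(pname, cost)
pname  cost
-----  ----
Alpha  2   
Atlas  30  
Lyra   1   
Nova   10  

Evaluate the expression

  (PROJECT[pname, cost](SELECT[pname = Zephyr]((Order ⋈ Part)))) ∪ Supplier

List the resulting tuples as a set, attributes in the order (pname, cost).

Order ⋈ Part (natural join on cost): {(11, 6, Orion), (11, 6, Zephyr)}
Selection pname = Zephyr: {(11, 6, Zephyr)}
Keep only column(s) pname, cost: {(Zephyr, 6)}
Taking the union: {(Alpha, 2), (Atlas, 30), (Lyra, 1), (Nova, 10), (Zephyr, 6)}

{(Alpha, 2), (Atlas, 30), (Lyra, 1), (Nova, 10), (Zephyr, 6)}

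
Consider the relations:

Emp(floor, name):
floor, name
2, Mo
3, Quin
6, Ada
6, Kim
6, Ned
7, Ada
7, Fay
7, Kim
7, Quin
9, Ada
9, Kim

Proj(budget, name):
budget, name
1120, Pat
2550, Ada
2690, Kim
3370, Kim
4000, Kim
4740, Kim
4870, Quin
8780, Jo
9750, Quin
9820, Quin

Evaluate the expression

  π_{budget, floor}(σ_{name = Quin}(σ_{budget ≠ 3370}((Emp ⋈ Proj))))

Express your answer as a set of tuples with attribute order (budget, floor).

{(4870, 3), (4870, 7), (9750, 3), (9750, 7), (9820, 3), (9820, 7)}

Natural join on name: {(3, Quin, 4870), (3, Quin, 9750), (3, Quin, 9820), (6, Ada, 2550), (6, Kim, 2690), (6, Kim, 3370), (6, Kim, 4000), (6, Kim, 4740), (7, Ada, 2550), (7, Kim, 2690), (7, Kim, 3370), (7, Kim, 4000), (7, Kim, 4740), (7, Quin, 4870), (7, Quin, 9750), (7, Quin, 9820), (9, Ada, 2550), (9, Kim, 2690), (9, Kim, 3370), (9, Kim, 4000), (9, Kim, 4740)}
Apply σ_{budget ≠ 3370}; surviving tuples: {(3, Quin, 4870), (3, Quin, 9750), (3, Quin, 9820), (6, Ada, 2550), (6, Kim, 2690), (6, Kim, 4000), (6, Kim, 4740), (7, Ada, 2550), (7, Kim, 2690), (7, Kim, 4000), (7, Kim, 4740), (7, Quin, 4870), (7, Quin, 9750), (7, Quin, 9820), (9, Ada, 2550), (9, Kim, 2690), (9, Kim, 4000), (9, Kim, 4740)}
Apply σ_{name = Quin}; surviving tuples: {(3, Quin, 4870), (3, Quin, 9750), (3, Quin, 9820), (7, Quin, 4870), (7, Quin, 9750), (7, Quin, 9820)}
π[budget, floor]: project onto (budget, floor) → {(4870, 3), (4870, 7), (9750, 3), (9750, 7), (9820, 3), (9820, 7)}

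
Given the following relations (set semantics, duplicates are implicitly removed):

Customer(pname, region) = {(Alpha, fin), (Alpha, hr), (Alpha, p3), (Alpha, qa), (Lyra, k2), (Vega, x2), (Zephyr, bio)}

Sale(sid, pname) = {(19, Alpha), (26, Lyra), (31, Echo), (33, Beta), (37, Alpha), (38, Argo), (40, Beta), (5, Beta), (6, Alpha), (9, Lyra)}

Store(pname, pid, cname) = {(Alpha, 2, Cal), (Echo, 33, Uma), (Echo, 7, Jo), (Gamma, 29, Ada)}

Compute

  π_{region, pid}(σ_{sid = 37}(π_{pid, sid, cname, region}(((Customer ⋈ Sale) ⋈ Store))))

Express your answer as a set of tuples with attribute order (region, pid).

Natural join on pname: {(Alpha, fin, 19), (Alpha, fin, 37), (Alpha, fin, 6), (Alpha, hr, 19), (Alpha, hr, 37), (Alpha, hr, 6), (Alpha, p3, 19), (Alpha, p3, 37), (Alpha, p3, 6), (Alpha, qa, 19), (Alpha, qa, 37), (Alpha, qa, 6), (Lyra, k2, 26), (Lyra, k2, 9)}
Natural join on pname: {(Alpha, fin, 19, 2, Cal), (Alpha, fin, 37, 2, Cal), (Alpha, fin, 6, 2, Cal), (Alpha, hr, 19, 2, Cal), (Alpha, hr, 37, 2, Cal), (Alpha, hr, 6, 2, Cal), (Alpha, p3, 19, 2, Cal), (Alpha, p3, 37, 2, Cal), (Alpha, p3, 6, 2, Cal), (Alpha, qa, 19, 2, Cal), (Alpha, qa, 37, 2, Cal), (Alpha, qa, 6, 2, Cal)}
π_{pid, sid, cname, region} gives {(2, 19, Cal, fin), (2, 19, Cal, hr), (2, 19, Cal, p3), (2, 19, Cal, qa), (2, 37, Cal, fin), (2, 37, Cal, hr), (2, 37, Cal, p3), (2, 37, Cal, qa), (2, 6, Cal, fin), (2, 6, Cal, hr), (2, 6, Cal, p3), (2, 6, Cal, qa)}.
Apply σ_{sid = 37}; surviving tuples: {(2, 37, Cal, fin), (2, 37, Cal, hr), (2, 37, Cal, p3), (2, 37, Cal, qa)}
π_{region, pid} gives {(fin, 2), (hr, 2), (p3, 2), (qa, 2)}.

{(fin, 2), (hr, 2), (p3, 2), (qa, 2)}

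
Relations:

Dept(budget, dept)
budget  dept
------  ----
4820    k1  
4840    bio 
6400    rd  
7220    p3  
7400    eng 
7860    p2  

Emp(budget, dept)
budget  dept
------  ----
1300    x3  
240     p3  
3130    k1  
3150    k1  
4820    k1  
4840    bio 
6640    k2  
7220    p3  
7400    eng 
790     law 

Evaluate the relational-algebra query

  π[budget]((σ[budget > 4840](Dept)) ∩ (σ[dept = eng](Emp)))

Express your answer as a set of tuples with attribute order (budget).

Apply σ_{budget > 4840}; surviving tuples: {(6400, rd), (7220, p3), (7400, eng), (7860, p2)}
Apply σ_{dept = eng}; surviving tuples: {(7400, eng)}
Intersection: {(6400, rd), (7220, p3), (7400, eng), (7860, p2)} with {(7400, eng)} → {(7400, eng)}
π_{budget} gives {7400}.

{7400}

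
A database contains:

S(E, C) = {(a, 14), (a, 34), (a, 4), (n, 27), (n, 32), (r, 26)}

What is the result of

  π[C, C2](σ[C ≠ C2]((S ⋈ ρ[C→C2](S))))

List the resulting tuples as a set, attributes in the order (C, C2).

ρ[C→C2]: schema becomes (E, C2); tuples unchanged.
Natural join on E: {(a, 14, 14), (a, 14, 34), (a, 14, 4), (a, 34, 14), (a, 34, 34), (a, 34, 4), (a, 4, 14), (a, 4, 34), (a, 4, 4), (n, 27, 27), (n, 27, 32), (n, 32, 27), (n, 32, 32), (r, 26, 26)}
Selection C ≠ C2: {(a, 14, 34), (a, 14, 4), (a, 34, 14), (a, 34, 4), (a, 4, 14), (a, 4, 34), (n, 27, 32), (n, 32, 27)}
Keep only column(s) C, C2: {(14, 34), (14, 4), (27, 32), (32, 27), (34, 14), (34, 4), (4, 14), (4, 34)}

{(14, 34), (14, 4), (27, 32), (32, 27), (34, 14), (34, 4), (4, 14), (4, 34)}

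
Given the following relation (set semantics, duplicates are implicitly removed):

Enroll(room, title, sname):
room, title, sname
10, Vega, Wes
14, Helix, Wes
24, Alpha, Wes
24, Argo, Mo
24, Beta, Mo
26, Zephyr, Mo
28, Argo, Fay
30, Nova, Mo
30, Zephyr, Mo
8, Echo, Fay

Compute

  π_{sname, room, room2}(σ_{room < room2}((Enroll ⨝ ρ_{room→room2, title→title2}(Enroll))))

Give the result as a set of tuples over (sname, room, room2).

ρ[room→room2, title→title2]: schema becomes (room2, title2, sname); tuples unchanged.
Natural join on sname: {(10, Vega, Wes, 10, Vega), (10, Vega, Wes, 14, Helix), (10, Vega, Wes, 24, Alpha), (14, Helix, Wes, 10, Vega), (14, Helix, Wes, 14, Helix), (14, Helix, Wes, 24, Alpha), (24, Alpha, Wes, 10, Vega), (24, Alpha, Wes, 14, Helix), (24, Alpha, Wes, 24, Alpha), (24, Argo, Mo, 24, Argo), (24, Argo, Mo, 24, Beta), (24, Argo, Mo, 26, Zephyr), (24, Argo, Mo, 30, Nova), (24, Argo, Mo, 30, Zephyr), (24, Beta, Mo, 24, Argo), (24, Beta, Mo, 24, Beta), (24, Beta, Mo, 26, Zephyr), (24, Beta, Mo, 30, Nova), (24, Beta, Mo, 30, Zephyr), (26, Zephyr, Mo, 24, Argo), (26, Zephyr, Mo, 24, Beta), (26, Zephyr, Mo, 26, Zephyr), (26, Zephyr, Mo, 30, Nova), (26, Zephyr, Mo, 30, Zephyr), (28, Argo, Fay, 28, Argo), (28, Argo, Fay, 8, Echo), (30, Nova, Mo, 24, Argo), (30, Nova, Mo, 24, Beta), (30, Nova, Mo, 26, Zephyr), (30, Nova, Mo, 30, Nova), (30, Nova, Mo, 30, Zephyr), (30, Zephyr, Mo, 24, Argo), (30, Zephyr, Mo, 24, Beta), (30, Zephyr, Mo, 26, Zephyr), (30, Zephyr, Mo, 30, Nova), (30, Zephyr, Mo, 30, Zephyr), (8, Echo, Fay, 28, Argo), (8, Echo, Fay, 8, Echo)}
Filtering on room < room2 leaves {(10, Vega, Wes, 14, Helix), (10, Vega, Wes, 24, Alpha), (14, Helix, Wes, 24, Alpha), (24, Argo, Mo, 26, Zephyr), (24, Argo, Mo, 30, Nova), (24, Argo, Mo, 30, Zephyr), (24, Beta, Mo, 26, Zephyr), (24, Beta, Mo, 30, Nova), (24, Beta, Mo, 30, Zephyr), (26, Zephyr, Mo, 30, Nova), (26, Zephyr, Mo, 30, Zephyr), (8, Echo, Fay, 28, Argo)}.
π_{sname, room, room2} gives {(Fay, 8, 28), (Mo, 24, 26), (Mo, 24, 30), (Mo, 26, 30), (Wes, 10, 14), (Wes, 10, 24), (Wes, 14, 24)} (5 duplicate(s) eliminated).

{(Fay, 8, 28), (Mo, 24, 26), (Mo, 24, 30), (Mo, 26, 30), (Wes, 10, 14), (Wes, 10, 24), (Wes, 14, 24)}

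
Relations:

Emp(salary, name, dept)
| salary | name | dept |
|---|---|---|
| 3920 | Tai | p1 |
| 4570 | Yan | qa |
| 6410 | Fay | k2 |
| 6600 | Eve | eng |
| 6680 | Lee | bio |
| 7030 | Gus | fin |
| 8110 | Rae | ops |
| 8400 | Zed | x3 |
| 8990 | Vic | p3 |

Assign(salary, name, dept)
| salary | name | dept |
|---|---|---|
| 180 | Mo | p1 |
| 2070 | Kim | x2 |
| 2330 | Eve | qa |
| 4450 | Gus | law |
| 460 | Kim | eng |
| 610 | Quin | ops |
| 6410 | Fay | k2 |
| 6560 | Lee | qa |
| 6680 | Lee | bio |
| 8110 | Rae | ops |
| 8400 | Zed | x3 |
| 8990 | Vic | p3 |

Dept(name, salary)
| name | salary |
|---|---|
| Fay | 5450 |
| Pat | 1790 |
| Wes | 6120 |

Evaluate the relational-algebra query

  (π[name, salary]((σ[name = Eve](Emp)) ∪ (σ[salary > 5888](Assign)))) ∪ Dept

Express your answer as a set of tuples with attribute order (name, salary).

{(Eve, 6600), (Fay, 5450), (Fay, 6410), (Lee, 6560), (Lee, 6680), (Pat, 1790), (Rae, 8110), (Vic, 8990), (Wes, 6120), (Zed, 8400)}

Selection name = Eve: {(6600, Eve, eng)}
Selection salary > 5888: {(6410, Fay, k2), (6560, Lee, qa), (6680, Lee, bio), (8110, Rae, ops), (8400, Zed, x3), (8990, Vic, p3)}
Taking the union: {(6410, Fay, k2), (6560, Lee, qa), (6600, Eve, eng), (6680, Lee, bio), (8110, Rae, ops), (8400, Zed, x3), (8990, Vic, p3)}
Projecting to name, salary: {(Eve, 6600), (Fay, 6410), (Lee, 6560), (Lee, 6680), (Rae, 8110), (Vic, 8990), (Zed, 8400)}
Taking the union: {(Eve, 6600), (Fay, 5450), (Fay, 6410), (Lee, 6560), (Lee, 6680), (Pat, 1790), (Rae, 8110), (Vic, 8990), (Wes, 6120), (Zed, 8400)}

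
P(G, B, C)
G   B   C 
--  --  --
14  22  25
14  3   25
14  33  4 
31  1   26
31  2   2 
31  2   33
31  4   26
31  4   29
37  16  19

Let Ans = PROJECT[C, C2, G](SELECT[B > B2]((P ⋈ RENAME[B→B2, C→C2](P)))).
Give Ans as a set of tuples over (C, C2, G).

{(2, 26, 31), (25, 25, 14), (26, 2, 31), (26, 26, 31), (26, 33, 31), (29, 2, 31), (29, 26, 31), (29, 33, 31), (33, 26, 31), (4, 25, 14)}

ρ[B→B2, C→C2]: schema becomes (G, B2, C2); tuples unchanged.
Joining P and RENAME[B→B2, C→C2](P) on G yields {(14, 22, 25, 22, 25), (14, 22, 25, 3, 25), (14, 22, 25, 33, 4), (14, 3, 25, 22, 25), (14, 3, 25, 3, 25), (14, 3, 25, 33, 4), (14, 33, 4, 22, 25), (14, 33, 4, 3, 25), (14, 33, 4, 33, 4), (31, 1, 26, 1, 26), (31, 1, 26, 2, 2), (31, 1, 26, 2, 33), (31, 1, 26, 4, 26), (31, 1, 26, 4, 29), (31, 2, 2, 1, 26), (31, 2, 2, 2, 2), (31, 2, 2, 2, 33), (31, 2, 2, 4, 26), (31, 2, 2, 4, 29), (31, 2, 33, 1, 26), (31, 2, 33, 2, 2), (31, 2, 33, 2, 33), (31, 2, 33, 4, 26), (31, 2, 33, 4, 29), (31, 4, 26, 1, 26), (31, 4, 26, 2, 2), (31, 4, 26, 2, 33), (31, 4, 26, 4, 26), (31, 4, 26, 4, 29), (31, 4, 29, 1, 26), (31, 4, 29, 2, 2), (31, 4, 29, 2, 33), (31, 4, 29, 4, 26), (31, 4, 29, 4, 29), (37, 16, 19, 16, 19)}.
σ[B > B2]: keep tuples satisfying B > B2 → {(14, 22, 25, 3, 25), (14, 33, 4, 22, 25), (14, 33, 4, 3, 25), (31, 2, 2, 1, 26), (31, 2, 33, 1, 26), (31, 4, 26, 1, 26), (31, 4, 26, 2, 2), (31, 4, 26, 2, 33), (31, 4, 29, 1, 26), (31, 4, 29, 2, 2), (31, 4, 29, 2, 33)}
Keep only column(s) C, C2, G (1 duplicate(s) eliminated): {(2, 26, 31), (25, 25, 14), (26, 2, 31), (26, 26, 31), (26, 33, 31), (29, 2, 31), (29, 26, 31), (29, 33, 31), (33, 26, 31), (4, 25, 14)}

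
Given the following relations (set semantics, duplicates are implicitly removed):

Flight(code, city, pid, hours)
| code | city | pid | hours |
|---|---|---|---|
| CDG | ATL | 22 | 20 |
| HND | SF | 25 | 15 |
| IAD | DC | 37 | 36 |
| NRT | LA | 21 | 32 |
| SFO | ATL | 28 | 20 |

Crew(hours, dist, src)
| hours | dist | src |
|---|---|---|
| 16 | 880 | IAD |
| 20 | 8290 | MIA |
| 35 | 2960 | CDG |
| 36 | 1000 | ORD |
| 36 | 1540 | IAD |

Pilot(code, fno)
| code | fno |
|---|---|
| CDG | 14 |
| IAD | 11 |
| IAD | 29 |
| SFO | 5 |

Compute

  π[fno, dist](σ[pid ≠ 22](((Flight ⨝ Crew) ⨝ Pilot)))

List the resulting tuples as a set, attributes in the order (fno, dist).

{(11, 1000), (11, 1540), (29, 1000), (29, 1540), (5, 8290)}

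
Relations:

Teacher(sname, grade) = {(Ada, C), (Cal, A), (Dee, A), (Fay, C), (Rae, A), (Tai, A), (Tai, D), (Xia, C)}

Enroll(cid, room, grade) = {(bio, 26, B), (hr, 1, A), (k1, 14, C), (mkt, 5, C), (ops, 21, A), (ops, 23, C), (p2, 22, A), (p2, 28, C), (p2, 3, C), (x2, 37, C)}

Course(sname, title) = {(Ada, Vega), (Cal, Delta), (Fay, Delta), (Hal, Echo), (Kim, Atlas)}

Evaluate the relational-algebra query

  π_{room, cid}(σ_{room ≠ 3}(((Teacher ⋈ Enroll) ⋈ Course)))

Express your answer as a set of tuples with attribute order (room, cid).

{(1, hr), (14, k1), (21, ops), (22, p2), (23, ops), (28, p2), (37, x2), (5, mkt)}

Joining Teacher and Enroll on grade yields {(Ada, C, k1, 14), (Ada, C, mkt, 5), (Ada, C, ops, 23), (Ada, C, p2, 28), (Ada, C, p2, 3), (Ada, C, x2, 37), (Cal, A, hr, 1), (Cal, A, ops, 21), (Cal, A, p2, 22), (Dee, A, hr, 1), (Dee, A, ops, 21), (Dee, A, p2, 22), (Fay, C, k1, 14), (Fay, C, mkt, 5), (Fay, C, ops, 23), (Fay, C, p2, 28), (Fay, C, p2, 3), (Fay, C, x2, 37), (Rae, A, hr, 1), (Rae, A, ops, 21), (Rae, A, p2, 22), (Tai, A, hr, 1), (Tai, A, ops, 21), (Tai, A, p2, 22), (Xia, C, k1, 14), (Xia, C, mkt, 5), (Xia, C, ops, 23), (Xia, C, p2, 28), (Xia, C, p2, 3), (Xia, C, x2, 37)}.
Joining (Teacher ⋈ Enroll) and Course on sname yields {(Ada, C, k1, 14, Vega), (Ada, C, mkt, 5, Vega), (Ada, C, ops, 23, Vega), (Ada, C, p2, 28, Vega), (Ada, C, p2, 3, Vega), (Ada, C, x2, 37, Vega), (Cal, A, hr, 1, Delta), (Cal, A, ops, 21, Delta), (Cal, A, p2, 22, Delta), (Fay, C, k1, 14, Delta), (Fay, C, mkt, 5, Delta), (Fay, C, ops, 23, Delta), (Fay, C, p2, 28, Delta), (Fay, C, p2, 3, Delta), (Fay, C, x2, 37, Delta)}.
Apply σ_{room ≠ 3}; surviving tuples: {(Ada, C, k1, 14, Vega), (Ada, C, mkt, 5, Vega), (Ada, C, ops, 23, Vega), (Ada, C, p2, 28, Vega), (Ada, C, x2, 37, Vega), (Cal, A, hr, 1, Delta), (Cal, A, ops, 21, Delta), (Cal, A, p2, 22, Delta), (Fay, C, k1, 14, Delta), (Fay, C, mkt, 5, Delta), (Fay, C, ops, 23, Delta), (Fay, C, p2, 28, Delta), (Fay, C, x2, 37, Delta)}
π[room, cid]: project onto (room, cid) (5 duplicate(s) eliminated) → {(1, hr), (14, k1), (21, ops), (22, p2), (23, ops), (28, p2), (37, x2), (5, mkt)}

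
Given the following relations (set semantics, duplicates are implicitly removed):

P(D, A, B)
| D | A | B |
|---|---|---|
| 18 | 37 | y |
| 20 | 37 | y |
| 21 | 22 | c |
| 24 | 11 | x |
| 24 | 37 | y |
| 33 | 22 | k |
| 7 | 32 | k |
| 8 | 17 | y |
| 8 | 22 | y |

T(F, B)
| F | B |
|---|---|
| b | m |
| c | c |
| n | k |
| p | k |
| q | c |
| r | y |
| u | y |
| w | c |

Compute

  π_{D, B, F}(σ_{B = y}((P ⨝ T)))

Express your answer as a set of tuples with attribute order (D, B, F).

P ⋈ T (natural join on B): {(18, 37, y, r), (18, 37, y, u), (20, 37, y, r), (20, 37, y, u), (21, 22, c, c), (21, 22, c, q), (21, 22, c, w), (24, 37, y, r), (24, 37, y, u), (33, 22, k, n), (33, 22, k, p), (7, 32, k, n), (7, 32, k, p), (8, 17, y, r), (8, 17, y, u), (8, 22, y, r), (8, 22, y, u)}
σ[B = y]: keep tuples satisfying B = y → {(18, 37, y, r), (18, 37, y, u), (20, 37, y, r), (20, 37, y, u), (24, 37, y, r), (24, 37, y, u), (8, 17, y, r), (8, 17, y, u), (8, 22, y, r), (8, 22, y, u)}
π_{D, B, F} gives {(18, y, r), (18, y, u), (20, y, r), (20, y, u), (24, y, r), (24, y, u), (8, y, r), (8, y, u)} (2 duplicate(s) eliminated).

{(18, y, r), (18, y, u), (20, y, r), (20, y, u), (24, y, r), (24, y, u), (8, y, r), (8, y, u)}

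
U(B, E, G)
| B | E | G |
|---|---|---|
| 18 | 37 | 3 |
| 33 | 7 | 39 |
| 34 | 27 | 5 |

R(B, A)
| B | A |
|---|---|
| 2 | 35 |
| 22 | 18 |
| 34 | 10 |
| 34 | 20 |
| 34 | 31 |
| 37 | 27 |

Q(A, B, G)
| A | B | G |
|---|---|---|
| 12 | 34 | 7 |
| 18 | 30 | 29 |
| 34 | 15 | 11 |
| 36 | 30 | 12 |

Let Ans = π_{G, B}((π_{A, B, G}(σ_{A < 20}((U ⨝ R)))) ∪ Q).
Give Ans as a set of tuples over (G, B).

Joining U and R on B yields {(34, 27, 5, 10), (34, 27, 5, 20), (34, 27, 5, 31)}.
Selection A < 20: {(34, 27, 5, 10)}
π[A, B, G]: project onto (A, B, G) → {(10, 34, 5)}
Taking the union: {(10, 34, 5), (12, 34, 7), (18, 30, 29), (34, 15, 11), (36, 30, 12)}
π[G, B]: project onto (G, B) → {(11, 15), (12, 30), (29, 30), (5, 34), (7, 34)}

{(11, 15), (12, 30), (29, 30), (5, 34), (7, 34)}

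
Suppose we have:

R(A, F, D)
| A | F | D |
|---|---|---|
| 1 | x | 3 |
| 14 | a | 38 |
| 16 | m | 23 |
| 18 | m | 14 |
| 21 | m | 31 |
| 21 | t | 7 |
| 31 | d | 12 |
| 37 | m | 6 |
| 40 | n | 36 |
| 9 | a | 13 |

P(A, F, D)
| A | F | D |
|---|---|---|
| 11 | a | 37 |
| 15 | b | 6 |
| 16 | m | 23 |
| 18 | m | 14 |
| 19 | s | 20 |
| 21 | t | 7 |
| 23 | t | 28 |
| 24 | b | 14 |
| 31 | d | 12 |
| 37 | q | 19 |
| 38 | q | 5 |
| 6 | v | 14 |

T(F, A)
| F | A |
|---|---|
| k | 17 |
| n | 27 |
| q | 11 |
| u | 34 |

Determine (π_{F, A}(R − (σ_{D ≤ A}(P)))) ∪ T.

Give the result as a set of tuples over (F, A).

{(a, 14), (a, 9), (k, 17), (m, 16), (m, 21), (m, 37), (n, 27), (n, 40), (q, 11), (u, 34), (x, 1)}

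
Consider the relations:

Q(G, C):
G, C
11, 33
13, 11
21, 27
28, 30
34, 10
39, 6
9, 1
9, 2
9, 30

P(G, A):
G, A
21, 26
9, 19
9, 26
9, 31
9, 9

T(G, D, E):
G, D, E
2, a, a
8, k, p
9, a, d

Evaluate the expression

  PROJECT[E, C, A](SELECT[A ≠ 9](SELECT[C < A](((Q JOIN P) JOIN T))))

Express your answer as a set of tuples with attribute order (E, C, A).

{(d, 1, 19), (d, 1, 26), (d, 1, 31), (d, 2, 19), (d, 2, 26), (d, 2, 31), (d, 30, 31)}

Joining Q and P on G yields {(21, 27, 26), (9, 1, 19), (9, 1, 26), (9, 1, 31), (9, 1, 9), (9, 2, 19), (9, 2, 26), (9, 2, 31), (9, 2, 9), (9, 30, 19), (9, 30, 26), (9, 30, 31), (9, 30, 9)}.
Joining (Q JOIN P) and T on G yields {(9, 1, 19, a, d), (9, 1, 26, a, d), (9, 1, 31, a, d), (9, 1, 9, a, d), (9, 2, 19, a, d), (9, 2, 26, a, d), (9, 2, 31, a, d), (9, 2, 9, a, d), (9, 30, 19, a, d), (9, 30, 26, a, d), (9, 30, 31, a, d), (9, 30, 9, a, d)}.
σ[C < A]: keep tuples satisfying C < A → {(9, 1, 19, a, d), (9, 1, 26, a, d), (9, 1, 31, a, d), (9, 1, 9, a, d), (9, 2, 19, a, d), (9, 2, 26, a, d), (9, 2, 31, a, d), (9, 2, 9, a, d), (9, 30, 31, a, d)}
σ[A ≠ 9]: keep tuples satisfying A ≠ 9 → {(9, 1, 19, a, d), (9, 1, 26, a, d), (9, 1, 31, a, d), (9, 2, 19, a, d), (9, 2, 26, a, d), (9, 2, 31, a, d), (9, 30, 31, a, d)}
π_{E, C, A} gives {(d, 1, 19), (d, 1, 26), (d, 1, 31), (d, 2, 19), (d, 2, 26), (d, 2, 31), (d, 30, 31)}.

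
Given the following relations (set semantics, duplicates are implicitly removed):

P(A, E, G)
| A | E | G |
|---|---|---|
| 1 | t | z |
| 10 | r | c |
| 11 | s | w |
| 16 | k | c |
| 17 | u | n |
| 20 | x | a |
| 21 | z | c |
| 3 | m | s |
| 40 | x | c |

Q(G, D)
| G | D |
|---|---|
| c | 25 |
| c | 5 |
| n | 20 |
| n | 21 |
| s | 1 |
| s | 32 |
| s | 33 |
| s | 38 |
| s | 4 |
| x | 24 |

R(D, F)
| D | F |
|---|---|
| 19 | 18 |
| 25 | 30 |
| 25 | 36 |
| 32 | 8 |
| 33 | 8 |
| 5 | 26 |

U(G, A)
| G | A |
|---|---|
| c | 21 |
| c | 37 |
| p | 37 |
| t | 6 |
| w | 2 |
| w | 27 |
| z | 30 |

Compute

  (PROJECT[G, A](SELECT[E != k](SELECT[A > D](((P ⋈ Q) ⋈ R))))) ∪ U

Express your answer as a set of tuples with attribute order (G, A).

Joining P and Q on G yields {(10, r, c, 25), (10, r, c, 5), (16, k, c, 25), (16, k, c, 5), (17, u, n, 20), (17, u, n, 21), (21, z, c, 25), (21, z, c, 5), (3, m, s, 1), (3, m, s, 32), (3, m, s, 33), (3, m, s, 38), (3, m, s, 4), (40, x, c, 25), (40, x, c, 5)}.
Joining (P ⋈ Q) and R on D yields {(10, r, c, 25, 30), (10, r, c, 25, 36), (10, r, c, 5, 26), (16, k, c, 25, 30), (16, k, c, 25, 36), (16, k, c, 5, 26), (21, z, c, 25, 30), (21, z, c, 25, 36), (21, z, c, 5, 26), (3, m, s, 32, 8), (3, m, s, 33, 8), (40, x, c, 25, 30), (40, x, c, 25, 36), (40, x, c, 5, 26)}.
Filtering on A > D leaves {(10, r, c, 5, 26), (16, k, c, 5, 26), (21, z, c, 5, 26), (40, x, c, 25, 30), (40, x, c, 25, 36), (40, x, c, 5, 26)}.
Filtering on E != k leaves {(10, r, c, 5, 26), (21, z, c, 5, 26), (40, x, c, 25, 30), (40, x, c, 25, 36), (40, x, c, 5, 26)}.
Projecting to G, A (2 duplicate(s) eliminated): {(c, 10), (c, 21), (c, 40)}
Union: {(c, 10), (c, 21), (c, 40)} with {(c, 21), (c, 37), (p, 37), (t, 6), (w, 2), (w, 27), (z, 30)} → {(c, 10), (c, 21), (c, 37), (c, 40), (p, 37), (t, 6), (w, 2), (w, 27), (z, 30)}

{(c, 10), (c, 21), (c, 37), (c, 40), (p, 37), (t, 6), (w, 2), (w, 27), (z, 30)}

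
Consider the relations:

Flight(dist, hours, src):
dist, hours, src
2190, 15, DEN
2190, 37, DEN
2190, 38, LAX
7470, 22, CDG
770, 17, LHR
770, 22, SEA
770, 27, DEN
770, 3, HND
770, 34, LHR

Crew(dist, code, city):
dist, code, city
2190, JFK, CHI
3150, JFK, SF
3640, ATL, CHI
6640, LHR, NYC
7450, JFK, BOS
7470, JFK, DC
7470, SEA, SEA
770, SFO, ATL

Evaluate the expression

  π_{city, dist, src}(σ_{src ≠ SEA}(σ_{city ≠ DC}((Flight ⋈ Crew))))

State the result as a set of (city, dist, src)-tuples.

{(ATL, 770, DEN), (ATL, 770, HND), (ATL, 770, LHR), (CHI, 2190, DEN), (CHI, 2190, LAX), (SEA, 7470, CDG)}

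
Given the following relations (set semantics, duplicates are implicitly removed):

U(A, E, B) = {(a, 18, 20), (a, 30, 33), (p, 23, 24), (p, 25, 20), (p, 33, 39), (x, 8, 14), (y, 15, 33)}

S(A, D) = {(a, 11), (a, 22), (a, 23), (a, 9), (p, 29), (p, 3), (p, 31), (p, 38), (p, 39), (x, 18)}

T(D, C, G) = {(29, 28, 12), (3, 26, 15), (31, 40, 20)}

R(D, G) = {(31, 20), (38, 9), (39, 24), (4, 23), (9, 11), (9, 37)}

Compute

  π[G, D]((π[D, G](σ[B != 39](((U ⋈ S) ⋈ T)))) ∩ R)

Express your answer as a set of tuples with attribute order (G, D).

Joining U and S on A yields {(a, 18, 20, 11), (a, 18, 20, 22), (a, 18, 20, 23), (a, 18, 20, 9), (a, 30, 33, 11), (a, 30, 33, 22), (a, 30, 33, 23), (a, 30, 33, 9), (p, 23, 24, 29), (p, 23, 24, 3), (p, 23, 24, 31), (p, 23, 24, 38), (p, 23, 24, 39), (p, 25, 20, 29), (p, 25, 20, 3), (p, 25, 20, 31), (p, 25, 20, 38), (p, 25, 20, 39), (p, 33, 39, 29), (p, 33, 39, 3), (p, 33, 39, 31), (p, 33, 39, 38), (p, 33, 39, 39), (x, 8, 14, 18)}.
Joining (U ⋈ S) and T on D yields {(p, 23, 24, 29, 28, 12), (p, 23, 24, 3, 26, 15), (p, 23, 24, 31, 40, 20), (p, 25, 20, 29, 28, 12), (p, 25, 20, 3, 26, 15), (p, 25, 20, 31, 40, 20), (p, 33, 39, 29, 28, 12), (p, 33, 39, 3, 26, 15), (p, 33, 39, 31, 40, 20)}.
Filtering on B != 39 leaves {(p, 23, 24, 29, 28, 12), (p, 23, 24, 3, 26, 15), (p, 23, 24, 31, 40, 20), (p, 25, 20, 29, 28, 12), (p, 25, 20, 3, 26, 15), (p, 25, 20, 31, 40, 20)}.
π_{D, G} gives {(29, 12), (3, 15), (31, 20)} (3 duplicate(s) eliminated).
Taking the intersection: {(31, 20)}
π_{G, D} gives {(20, 31)}.

{(20, 31)}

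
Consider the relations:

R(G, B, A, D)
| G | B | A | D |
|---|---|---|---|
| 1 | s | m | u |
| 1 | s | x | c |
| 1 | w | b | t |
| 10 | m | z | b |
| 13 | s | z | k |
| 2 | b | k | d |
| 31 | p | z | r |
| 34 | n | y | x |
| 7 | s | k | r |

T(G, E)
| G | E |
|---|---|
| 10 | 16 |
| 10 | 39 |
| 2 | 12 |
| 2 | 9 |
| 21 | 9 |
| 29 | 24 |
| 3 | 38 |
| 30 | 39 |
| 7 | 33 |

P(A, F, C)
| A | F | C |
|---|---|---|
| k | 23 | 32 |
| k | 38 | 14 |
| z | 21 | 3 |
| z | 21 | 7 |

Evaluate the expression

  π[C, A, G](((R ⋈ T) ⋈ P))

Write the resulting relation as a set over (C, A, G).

{(14, k, 2), (14, k, 7), (3, z, 10), (32, k, 2), (32, k, 7), (7, z, 10)}

Natural join on G: {(10, m, z, b, 16), (10, m, z, b, 39), (2, b, k, d, 12), (2, b, k, d, 9), (7, s, k, r, 33)}
Natural join on A: {(10, m, z, b, 16, 21, 3), (10, m, z, b, 16, 21, 7), (10, m, z, b, 39, 21, 3), (10, m, z, b, 39, 21, 7), (2, b, k, d, 12, 23, 32), (2, b, k, d, 12, 38, 14), (2, b, k, d, 9, 23, 32), (2, b, k, d, 9, 38, 14), (7, s, k, r, 33, 23, 32), (7, s, k, r, 33, 38, 14)}
Projecting to C, A, G (4 duplicate(s) eliminated): {(14, k, 2), (14, k, 7), (3, z, 10), (32, k, 2), (32, k, 7), (7, z, 10)}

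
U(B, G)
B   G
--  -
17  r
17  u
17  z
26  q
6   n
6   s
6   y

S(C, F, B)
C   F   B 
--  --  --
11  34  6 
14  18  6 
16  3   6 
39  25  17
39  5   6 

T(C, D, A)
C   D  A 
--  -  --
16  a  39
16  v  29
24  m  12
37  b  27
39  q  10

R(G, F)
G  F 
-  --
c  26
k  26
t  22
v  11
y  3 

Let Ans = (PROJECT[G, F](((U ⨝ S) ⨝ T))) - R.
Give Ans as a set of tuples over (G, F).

Joining U and S on B yields {(17, r, 39, 25), (17, u, 39, 25), (17, z, 39, 25), (6, n, 11, 34), (6, n, 14, 18), (6, n, 16, 3), (6, n, 39, 5), (6, s, 11, 34), (6, s, 14, 18), (6, s, 16, 3), (6, s, 39, 5), (6, y, 11, 34), (6, y, 14, 18), (6, y, 16, 3), (6, y, 39, 5)}.
Joining (U ⨝ S) and T on C yields {(17, r, 39, 25, q, 10), (17, u, 39, 25, q, 10), (17, z, 39, 25, q, 10), (6, n, 16, 3, a, 39), (6, n, 16, 3, v, 29), (6, n, 39, 5, q, 10), (6, s, 16, 3, a, 39), (6, s, 16, 3, v, 29), (6, s, 39, 5, q, 10), (6, y, 16, 3, a, 39), (6, y, 16, 3, v, 29), (6, y, 39, 5, q, 10)}.
π_{G, F} gives {(n, 3), (n, 5), (r, 25), (s, 3), (s, 5), (u, 25), (y, 3), (y, 5), (z, 25)} (3 duplicate(s) eliminated).
Set difference of the two operands is {(n, 3), (n, 5), (r, 25), (s, 3), (s, 5), (u, 25), (y, 5), (z, 25)}.

{(n, 3), (n, 5), (r, 25), (s, 3), (s, 5), (u, 25), (y, 5), (z, 25)}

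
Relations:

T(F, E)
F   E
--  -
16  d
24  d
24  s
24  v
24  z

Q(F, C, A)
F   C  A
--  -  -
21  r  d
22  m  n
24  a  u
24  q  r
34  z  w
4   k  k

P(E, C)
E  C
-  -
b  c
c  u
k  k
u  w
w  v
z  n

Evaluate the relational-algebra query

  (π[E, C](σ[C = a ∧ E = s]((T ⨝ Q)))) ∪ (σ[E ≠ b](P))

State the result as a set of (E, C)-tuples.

Natural join on F: {(24, d, a, u), (24, d, q, r), (24, s, a, u), (24, s, q, r), (24, v, a, u), (24, v, q, r), (24, z, a, u), (24, z, q, r)}
Filtering on C = a ∧ E = s leaves {(24, s, a, u)}.
π_{E, C} gives {(s, a)}.
Filtering on E ≠ b leaves {(c, u), (k, k), (u, w), (w, v), (z, n)}.
Set union of the two operands is {(c, u), (k, k), (s, a), (u, w), (w, v), (z, n)}.

{(c, u), (k, k), (s, a), (u, w), (w, v), (z, n)}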